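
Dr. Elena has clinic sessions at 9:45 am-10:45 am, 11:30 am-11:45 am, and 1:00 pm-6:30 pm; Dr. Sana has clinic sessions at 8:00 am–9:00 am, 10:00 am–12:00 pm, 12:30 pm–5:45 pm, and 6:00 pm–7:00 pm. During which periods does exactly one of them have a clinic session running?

8:00 am-9:00 am, 9:45 am-10:00 am, 10:45 am-11:30 am, 11:45 am-12:00 pm, 12:30 pm-1:00 pm, 5:45 pm-6:00 pm, 6:30 pm-7:00 pm

A \ B = 9:45 am-10:00 am, 5:45 pm-6:00 pm.
B \ A = 8:00 am-9:00 am, 10:45 am-11:30 am, 11:45 am-12:00 pm, 12:30 pm-1:00 pm, 6:30 pm-7:00 pm.
Union of the two gives the symmetric difference.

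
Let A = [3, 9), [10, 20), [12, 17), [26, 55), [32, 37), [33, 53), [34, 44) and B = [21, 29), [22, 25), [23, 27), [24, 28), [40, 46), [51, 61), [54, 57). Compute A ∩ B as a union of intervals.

[26, 29) ∪ [40, 46) ∪ [51, 55)

First set merges to [3, 9), [10, 20), [26, 55).
Second set merges to [21, 29), [40, 46), [51, 61).
[3, 9): no overlap with the second set.
[10, 20): no overlap with the second set.
[26, 55) meets the second set on [26, 29), [40, 46), [51, 55).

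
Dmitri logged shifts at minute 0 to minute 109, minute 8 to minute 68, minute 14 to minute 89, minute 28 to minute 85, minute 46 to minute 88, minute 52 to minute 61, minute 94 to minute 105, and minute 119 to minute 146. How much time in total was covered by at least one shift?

Merged: minute 0 to minute 109, minute 119 to minute 146.
Lengths: 109 minutes + 27 minutes = 136 minutes.

136 minutes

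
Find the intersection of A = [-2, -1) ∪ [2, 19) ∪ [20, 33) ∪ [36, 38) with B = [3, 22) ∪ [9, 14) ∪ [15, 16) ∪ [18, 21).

Merge the second list: [3, 22).
[-2, -1) falls entirely outside B.
[2, 19) overlaps B on [3, 19).
[20, 33) overlaps B on [20, 22).
[36, 38) falls entirely outside B.

[3, 19) ∪ [20, 22)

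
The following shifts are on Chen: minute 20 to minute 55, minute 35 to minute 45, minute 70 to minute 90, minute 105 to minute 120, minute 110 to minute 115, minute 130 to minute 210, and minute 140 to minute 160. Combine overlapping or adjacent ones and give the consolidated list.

minute 35 to minute 45 overlaps/touches minute 20 to minute 55 → extend to minute 20 to minute 55.
minute 70 to minute 90 is disjoint → start new block.
minute 105 to minute 120 is disjoint → start new block.
minute 110 to minute 115 overlaps/touches minute 105 to minute 120 → extend to minute 105 to minute 120.
minute 130 to minute 210 is disjoint → start new block.
minute 140 to minute 160 overlaps/touches minute 130 to minute 210 → extend to minute 130 to minute 210.

minute 20 to minute 55, minute 70 to minute 90, minute 105 to minute 120, minute 130 to minute 210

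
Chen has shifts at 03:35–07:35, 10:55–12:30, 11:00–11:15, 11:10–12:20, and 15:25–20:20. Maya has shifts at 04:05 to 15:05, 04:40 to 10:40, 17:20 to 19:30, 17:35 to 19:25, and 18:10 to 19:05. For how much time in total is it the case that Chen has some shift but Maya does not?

3 h 15 min

First set merges to 03:35-07:35, 10:55-12:30, 15:25-20:20.
Second set merges to 04:05-15:05, 17:20-19:30.
A \ B = 03:35-04:05, 15:25-17:20, 19:30-20:20.
Total: 30 min + 1 h 55 min + 50 min = 3 h 15 min.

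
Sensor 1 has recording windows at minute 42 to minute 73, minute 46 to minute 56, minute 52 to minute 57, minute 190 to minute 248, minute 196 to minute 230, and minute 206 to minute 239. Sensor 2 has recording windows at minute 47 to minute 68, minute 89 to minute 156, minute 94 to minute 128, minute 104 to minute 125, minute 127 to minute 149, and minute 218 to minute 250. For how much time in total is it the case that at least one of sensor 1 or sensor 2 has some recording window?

158 minutes

First set merges to minute 42 to minute 73, minute 190 to minute 248.
Second set merges to minute 47 to minute 68, minute 89 to minute 156, minute 218 to minute 250.
A ∪ B = minute 42 to minute 73, minute 89 to minute 156, minute 190 to minute 250.
Total: 31 minutes + 67 minutes + 60 minutes = 158 minutes.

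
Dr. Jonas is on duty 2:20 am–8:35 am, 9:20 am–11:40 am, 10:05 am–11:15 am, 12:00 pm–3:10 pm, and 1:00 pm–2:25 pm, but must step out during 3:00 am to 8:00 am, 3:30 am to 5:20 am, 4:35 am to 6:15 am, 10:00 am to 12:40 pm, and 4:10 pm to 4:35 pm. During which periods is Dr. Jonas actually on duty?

2:20 am-3:00 am, 8:00 am-8:35 am, 9:20 am-10:00 am, 12:40 pm-3:10 pm

First set merges to 2:20 am-8:35 am, 9:20 am-11:40 am, 12:00 pm-3:10 pm.
Second set merges to 3:00 am-8:00 am, 10:00 am-12:40 pm, 4:10 pm-4:35 pm.
2:20 am-8:35 am \ B = 2:20 am-3:00 am, 8:00 am-8:35 am.
9:20 am-11:40 am \ B = 9:20 am-10:00 am.
12:00 pm-3:10 pm \ B = 12:40 pm-3:10 pm.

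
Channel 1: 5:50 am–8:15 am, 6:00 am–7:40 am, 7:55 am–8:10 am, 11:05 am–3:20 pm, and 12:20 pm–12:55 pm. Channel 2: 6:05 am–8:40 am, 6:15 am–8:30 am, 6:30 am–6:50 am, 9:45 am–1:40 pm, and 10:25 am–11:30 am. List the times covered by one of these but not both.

5:50 am-6:05 am, 8:15 am-8:40 am, 9:45 am-11:05 am, 1:40 pm-3:20 pm

First set merges to 5:50 am-8:15 am, 11:05 am-3:20 pm.
Second set merges to 6:05 am-8:40 am, 9:45 am-1:40 pm.
Only in the first: 5:50 am-6:05 am, 1:40 pm-3:20 pm.
Only in the second: 8:15 am-8:40 am, 9:45 am-11:05 am.
Together these are the periods covered by exactly one.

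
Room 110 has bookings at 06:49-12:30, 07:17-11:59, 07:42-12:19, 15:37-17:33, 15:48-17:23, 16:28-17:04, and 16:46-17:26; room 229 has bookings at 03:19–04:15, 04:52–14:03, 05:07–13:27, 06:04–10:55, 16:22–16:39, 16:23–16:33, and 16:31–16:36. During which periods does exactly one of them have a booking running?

Merge the first list: 06:49-12:30, 15:37-17:33.
Merge the second list: 03:19-04:15, 04:52-14:03, 16:22-16:39.
A \ B = 15:37-16:22, 16:39-17:33.
B \ A = 03:19-04:15, 04:52-06:49, 12:30-14:03.
Union of the two gives the symmetric difference.

03:19-04:15, 04:52-06:49, 12:30-14:03, 15:37-16:22, 16:39-17:33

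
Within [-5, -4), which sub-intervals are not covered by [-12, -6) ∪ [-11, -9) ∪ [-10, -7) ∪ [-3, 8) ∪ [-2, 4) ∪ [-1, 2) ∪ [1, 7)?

[-5, -4)

The merged coverage is [-12, -6), [-3, 8).
Gaps within [-5, -4): [-5, -4).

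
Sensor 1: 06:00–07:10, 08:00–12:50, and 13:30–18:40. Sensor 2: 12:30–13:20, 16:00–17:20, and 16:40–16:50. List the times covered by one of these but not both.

06:00-07:10, 08:00-12:30, 12:50-13:20, 13:30-16:00, 17:20-18:40

Merge the second list: 12:30-13:20, 16:00-17:20.
Only in the first: 06:00-07:10, 08:00-12:30, 13:30-16:00, 17:20-18:40.
Only in the second: 12:50-13:20.
Together these are the periods covered by exactly one.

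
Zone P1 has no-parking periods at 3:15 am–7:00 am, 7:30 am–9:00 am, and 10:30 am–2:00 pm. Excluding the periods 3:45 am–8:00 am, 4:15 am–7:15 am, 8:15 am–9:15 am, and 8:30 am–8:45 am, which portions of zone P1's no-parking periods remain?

3:15 am–3:45 am, 8:00 am–8:15 am, 10:30 am–2:00 pm

B, merged: 3:45 am–8:00 am, 8:15 am–9:15 am.
3:15 am–7:00 am with B removed leaves 3:15 am–3:45 am.
7:30 am–9:00 am with B removed leaves 8:00 am–8:15 am.
10:30 am–2:00 pm is untouched.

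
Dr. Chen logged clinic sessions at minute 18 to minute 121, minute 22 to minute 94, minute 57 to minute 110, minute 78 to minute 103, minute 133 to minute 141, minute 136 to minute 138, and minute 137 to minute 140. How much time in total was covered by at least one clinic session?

Merged: minute 18 to minute 121, minute 133 to minute 141.
Lengths: 103 minutes + 8 minutes = 111 minutes.

111 minutes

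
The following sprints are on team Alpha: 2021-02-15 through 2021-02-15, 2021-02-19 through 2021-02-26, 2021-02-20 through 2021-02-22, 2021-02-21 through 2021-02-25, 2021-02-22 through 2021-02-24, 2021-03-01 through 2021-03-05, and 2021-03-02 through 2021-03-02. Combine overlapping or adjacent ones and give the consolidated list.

2021-02-15 through 2021-02-15, 2021-02-19 through 2021-02-26, 2021-03-01 through 2021-03-05

2021-02-19 through 2021-02-26 is disjoint → start new block.
2021-02-20 through 2021-02-22 overlaps/touches 2021-02-19 through 2021-02-26 → extend to 2021-02-19 through 2021-02-26.
2021-02-21 through 2021-02-25 overlaps/touches 2021-02-19 through 2021-02-26 → extend to 2021-02-19 through 2021-02-26.
2021-02-22 through 2021-02-24 overlaps/touches 2021-02-19 through 2021-02-26 → extend to 2021-02-19 through 2021-02-26.
2021-03-01 through 2021-03-05 is disjoint → start new block.
2021-03-02 through 2021-03-02 overlaps/touches 2021-03-01 through 2021-03-05 → extend to 2021-03-01 through 2021-03-05.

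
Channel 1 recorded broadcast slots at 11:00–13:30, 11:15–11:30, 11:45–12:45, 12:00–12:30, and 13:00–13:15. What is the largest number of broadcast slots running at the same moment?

Sweep endpoints in order; track running count of active intervals.
Peak of 3 reached at 12:00.

3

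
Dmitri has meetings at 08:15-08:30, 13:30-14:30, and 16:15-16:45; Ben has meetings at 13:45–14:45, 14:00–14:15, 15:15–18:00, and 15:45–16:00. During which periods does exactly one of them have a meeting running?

Second set merges to 13:45–14:45, 15:15–18:00.
A but not B: 08:15–08:30, 13:30–13:45.
B but not A: 14:30–14:45, 15:15–16:15, 16:45–18:00.
Combining gives A △ B.

08:15–08:30, 13:30–13:45, 14:30–14:45, 15:15–16:15, 16:45–18:00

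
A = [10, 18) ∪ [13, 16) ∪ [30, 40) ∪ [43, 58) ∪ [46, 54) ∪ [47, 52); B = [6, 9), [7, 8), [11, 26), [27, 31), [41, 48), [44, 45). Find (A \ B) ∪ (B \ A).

A, merged: [10, 18), [30, 40), [43, 58).
B, merged: [6, 9), [11, 26), [27, 31), [41, 48).
A but not B: [10, 11), [31, 40), [48, 58).
B but not A: [6, 9), [18, 26), [27, 30), [41, 43).
Combining gives A △ B.

[6, 9) ∪ [10, 11) ∪ [18, 26) ∪ [27, 30) ∪ [31, 40) ∪ [41, 43) ∪ [48, 58)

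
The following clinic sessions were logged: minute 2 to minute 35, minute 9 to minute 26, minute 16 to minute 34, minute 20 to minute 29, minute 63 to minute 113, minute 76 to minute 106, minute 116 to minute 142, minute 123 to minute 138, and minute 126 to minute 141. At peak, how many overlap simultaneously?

4

At minute 20, 4 of the intervals are simultaneously active.
No point has more.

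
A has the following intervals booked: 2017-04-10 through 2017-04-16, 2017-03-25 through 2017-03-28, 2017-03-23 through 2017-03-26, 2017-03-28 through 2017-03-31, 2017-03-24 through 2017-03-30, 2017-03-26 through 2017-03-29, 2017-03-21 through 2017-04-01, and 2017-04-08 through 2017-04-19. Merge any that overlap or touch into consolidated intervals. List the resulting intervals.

Sort by start: 2017-03-21 through 2017-04-01, 2017-03-23 through 2017-03-26, 2017-03-24 through 2017-03-30, 2017-03-25 through 2017-03-28, 2017-03-26 through 2017-03-29, 2017-03-28 through 2017-03-31, 2017-04-08 through 2017-04-19, 2017-04-10 through 2017-04-16.
2017-03-23 through 2017-03-26 overlaps/touches 2017-03-21 through 2017-04-01 → extend to 2017-03-21 through 2017-04-01.
2017-03-24 through 2017-03-30 overlaps/touches 2017-03-21 through 2017-04-01 → extend to 2017-03-21 through 2017-04-01.
2017-03-25 through 2017-03-28 overlaps/touches 2017-03-21 through 2017-04-01 → extend to 2017-03-21 through 2017-04-01.
2017-03-26 through 2017-03-29 overlaps/touches 2017-03-21 through 2017-04-01 → extend to 2017-03-21 through 2017-04-01.
2017-03-28 through 2017-03-31 overlaps/touches 2017-03-21 through 2017-04-01 → extend to 2017-03-21 through 2017-04-01.
2017-04-08 through 2017-04-19 is disjoint → start new block.
2017-04-10 through 2017-04-16 overlaps/touches 2017-04-08 through 2017-04-19 → extend to 2017-04-08 through 2017-04-19.

2017-03-21 through 2017-04-01, 2017-04-08 through 2017-04-19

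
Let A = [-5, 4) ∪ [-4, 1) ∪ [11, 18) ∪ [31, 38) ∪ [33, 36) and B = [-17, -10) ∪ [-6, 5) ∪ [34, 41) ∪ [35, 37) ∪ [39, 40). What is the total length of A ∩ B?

13

Merge the first list: [-5, 4), [11, 18), [31, 38).
Merge the second list: [-17, -10), [-6, 5), [34, 41).
A ∩ B = [-5, 4), [34, 38).
Total: 9 + 4 = 13.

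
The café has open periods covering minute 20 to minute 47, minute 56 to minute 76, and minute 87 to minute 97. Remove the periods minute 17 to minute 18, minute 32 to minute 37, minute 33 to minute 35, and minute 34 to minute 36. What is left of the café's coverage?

minute 20 to minute 32, minute 37 to minute 47, minute 56 to minute 76, minute 87 to minute 97

Second set merges to minute 17 to minute 18, minute 32 to minute 37.
minute 20 to minute 47 minus B → minute 20 to minute 32, minute 37 to minute 47.
minute 56 to minute 76: no B overlap → unchanged.
minute 87 to minute 97: no B overlap → unchanged.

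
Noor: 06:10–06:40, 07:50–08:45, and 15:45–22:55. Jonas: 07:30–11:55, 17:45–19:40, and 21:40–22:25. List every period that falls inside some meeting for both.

07:50–08:45, 17:45–19:40, 21:40–22:25

06:10–06:40: no overlap with the second set.
07:50–08:45 meets the second set on 07:50–08:45.
15:45–22:55 meets the second set on 17:45–19:40, 21:40–22:25.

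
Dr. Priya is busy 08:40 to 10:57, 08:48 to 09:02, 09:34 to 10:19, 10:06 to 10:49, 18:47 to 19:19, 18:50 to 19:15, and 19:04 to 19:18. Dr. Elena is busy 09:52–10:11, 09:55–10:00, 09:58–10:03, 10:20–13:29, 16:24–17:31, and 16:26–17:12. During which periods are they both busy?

Merge the first list: 08:40-10:57, 18:47-19:19.
Merge the second list: 09:52-10:11, 10:20-13:29, 16:24-17:31.
08:40-10:57 overlaps B on 09:52-10:11, 10:20-10:57.
18:47-19:19 falls entirely outside B.

09:52-10:11, 10:20-10:57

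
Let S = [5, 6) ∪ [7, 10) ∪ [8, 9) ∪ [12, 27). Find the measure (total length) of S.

Merged: [5, 6), [7, 10), [12, 27).
Lengths: 1 + 3 + 15 = 19.

19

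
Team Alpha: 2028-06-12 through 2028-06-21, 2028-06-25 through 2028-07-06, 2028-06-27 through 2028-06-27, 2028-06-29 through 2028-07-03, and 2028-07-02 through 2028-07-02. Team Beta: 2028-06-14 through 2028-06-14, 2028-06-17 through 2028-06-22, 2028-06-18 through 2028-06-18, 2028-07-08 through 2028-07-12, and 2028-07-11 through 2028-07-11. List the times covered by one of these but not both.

2028-06-12 through 2028-06-13, 2028-06-15 through 2028-06-16, 2028-06-22 through 2028-06-22, 2028-06-25 through 2028-07-06, 2028-07-08 through 2028-07-12

Merge the first list: 2028-06-12 through 2028-06-21, 2028-06-25 through 2028-07-06.
Merge the second list: 2028-06-14 through 2028-06-14, 2028-06-17 through 2028-06-22, 2028-07-08 through 2028-07-12.
A \ B = 2028-06-12 through 2028-06-13, 2028-06-15 through 2028-06-16, 2028-06-25 through 2028-07-06.
B \ A = 2028-06-22 through 2028-06-22, 2028-07-08 through 2028-07-12.
Union of the two gives the symmetric difference.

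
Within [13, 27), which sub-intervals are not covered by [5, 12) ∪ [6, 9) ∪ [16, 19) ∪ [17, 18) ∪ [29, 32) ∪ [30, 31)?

[13, 16) ∪ [19, 27)

After merging, the occupied span is [5, 12), [16, 19), [29, 32).
Complement within [13, 27): [13, 16), [19, 27).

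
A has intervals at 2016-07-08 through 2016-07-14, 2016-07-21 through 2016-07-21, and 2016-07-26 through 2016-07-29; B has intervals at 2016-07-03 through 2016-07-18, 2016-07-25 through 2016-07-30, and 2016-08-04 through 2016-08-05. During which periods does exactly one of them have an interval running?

2016-07-03 through 2016-07-07, 2016-07-15 through 2016-07-18, 2016-07-21 through 2016-07-21, 2016-07-25 through 2016-07-25, 2016-07-30 through 2016-07-30, 2016-08-04 through 2016-08-05

A but not B: 2016-07-21 through 2016-07-21.
B but not A: 2016-07-03 through 2016-07-07, 2016-07-15 through 2016-07-18, 2016-07-25 through 2016-07-25, 2016-07-30 through 2016-07-30, 2016-08-04 through 2016-08-05.
Combining gives A △ B.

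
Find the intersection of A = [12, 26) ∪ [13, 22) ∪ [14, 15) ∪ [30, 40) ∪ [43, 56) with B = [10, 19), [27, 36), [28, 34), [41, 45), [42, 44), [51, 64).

Merge the first list: [12, 26), [30, 40), [43, 56).
Merge the second list: [10, 19), [27, 36), [41, 45), [51, 64).
[12, 26) ∩ B → [12, 19).
[30, 40) ∩ B → [30, 36).
[43, 56) ∩ B → [43, 45), [51, 56).

[12, 19) ∪ [30, 36) ∪ [43, 45) ∪ [51, 56)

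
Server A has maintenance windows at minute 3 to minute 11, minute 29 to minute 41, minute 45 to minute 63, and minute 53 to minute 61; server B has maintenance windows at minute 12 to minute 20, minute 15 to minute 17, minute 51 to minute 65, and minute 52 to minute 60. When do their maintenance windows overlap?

Merge the first list: minute 3 to minute 11, minute 29 to minute 41, minute 45 to minute 63.
Merge the second list: minute 12 to minute 20, minute 51 to minute 65.
minute 3 to minute 11 meets no B interval.
minute 29 to minute 41 meets no B interval.
minute 45 to minute 63 ∩ B → minute 51 to minute 63.

minute 51 to minute 63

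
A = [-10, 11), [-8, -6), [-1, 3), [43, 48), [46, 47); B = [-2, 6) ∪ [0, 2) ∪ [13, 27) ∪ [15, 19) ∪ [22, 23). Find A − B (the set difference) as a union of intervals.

Merge the first list: [-10, 11), [43, 48).
Merge the second list: [-2, 6), [13, 27).
[-10, 11) with B removed leaves [-10, -2), [6, 11).
[43, 48) is untouched.

[-10, -2) ∪ [6, 11) ∪ [43, 48)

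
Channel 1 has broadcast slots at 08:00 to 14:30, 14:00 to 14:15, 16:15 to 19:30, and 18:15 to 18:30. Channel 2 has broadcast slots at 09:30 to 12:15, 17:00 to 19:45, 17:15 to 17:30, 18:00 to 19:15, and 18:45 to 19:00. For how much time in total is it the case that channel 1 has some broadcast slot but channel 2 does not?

A, merged: 08:00–14:30, 16:15–19:30.
B, merged: 09:30–12:15, 17:00–19:45.
A \ B = 08:00–09:30, 12:15–14:30, 16:15–17:00.
Total: 1 h 30 min + 2 h 15 min + 45 min = 4 h 30 min.

4 h 30 min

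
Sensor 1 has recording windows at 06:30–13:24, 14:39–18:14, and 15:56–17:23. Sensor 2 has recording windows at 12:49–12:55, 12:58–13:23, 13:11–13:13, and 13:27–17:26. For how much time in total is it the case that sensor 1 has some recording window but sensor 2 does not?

7 h 11 min

First set merges to 06:30–13:24, 14:39–18:14.
Second set merges to 12:49–12:55, 12:58–13:23, 13:27–17:26.
A \ B = 06:30–12:49, 12:55–12:58, 13:23–13:24, 17:26–18:14.
Total: 6 h 19 min + 3 min + 1 min + 48 min = 7 h 11 min.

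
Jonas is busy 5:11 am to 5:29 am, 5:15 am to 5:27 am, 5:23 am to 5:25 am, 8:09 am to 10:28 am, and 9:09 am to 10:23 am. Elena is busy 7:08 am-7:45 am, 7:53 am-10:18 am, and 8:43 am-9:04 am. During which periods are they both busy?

8:09 am–10:18 am

First set merges to 5:11 am–5:29 am, 8:09 am–10:28 am.
Second set merges to 7:08 am–7:45 am, 7:53 am–10:18 am.
5:11 am–5:29 am: no overlap with the second set.
8:09 am–10:28 am meets the second set on 8:09 am–10:18 am.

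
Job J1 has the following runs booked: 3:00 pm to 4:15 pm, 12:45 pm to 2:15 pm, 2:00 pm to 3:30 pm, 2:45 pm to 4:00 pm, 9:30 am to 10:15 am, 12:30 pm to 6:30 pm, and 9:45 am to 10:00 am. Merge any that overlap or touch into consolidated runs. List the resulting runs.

Sort by start: 9:30 am–10:15 am, 9:45 am–10:00 am, 12:30 pm–6:30 pm, 12:45 pm–2:15 pm, 2:00 pm–3:30 pm, 2:45 pm–4:00 pm, 3:00 pm–4:15 pm.
9:45 am–10:00 am overlaps/touches 9:30 am–10:15 am → extend to 9:30 am–10:15 am.
12:30 pm–6:30 pm is disjoint → start new block.
12:45 pm–2:15 pm overlaps/touches 12:30 pm–6:30 pm → extend to 12:30 pm–6:30 pm.
2:00 pm–3:30 pm overlaps/touches 12:30 pm–6:30 pm → extend to 12:30 pm–6:30 pm.
2:45 pm–4:00 pm overlaps/touches 12:30 pm–6:30 pm → extend to 12:30 pm–6:30 pm.
3:00 pm–4:15 pm overlaps/touches 12:30 pm–6:30 pm → extend to 12:30 pm–6:30 pm.

9:30 am–10:15 am, 12:30 pm–6:30 pm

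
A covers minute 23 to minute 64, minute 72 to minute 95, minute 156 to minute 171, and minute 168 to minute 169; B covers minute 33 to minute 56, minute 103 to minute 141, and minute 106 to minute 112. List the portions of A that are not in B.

minute 23 to minute 33, minute 56 to minute 64, minute 72 to minute 95, minute 156 to minute 171

A, merged: minute 23 to minute 64, minute 72 to minute 95, minute 156 to minute 171.
B, merged: minute 33 to minute 56, minute 103 to minute 141.
minute 23 to minute 64 with B removed leaves minute 23 to minute 33, minute 56 to minute 64.
minute 72 to minute 95 is untouched.
minute 156 to minute 171 is untouched.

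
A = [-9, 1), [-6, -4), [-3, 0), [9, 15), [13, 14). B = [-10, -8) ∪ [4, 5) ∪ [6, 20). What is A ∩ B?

A, merged: [-9, 1), [9, 15).
[-9, 1) meets the second set on [-9, -8).
[9, 15) meets the second set on [9, 15).

[-9, -8) ∪ [9, 15)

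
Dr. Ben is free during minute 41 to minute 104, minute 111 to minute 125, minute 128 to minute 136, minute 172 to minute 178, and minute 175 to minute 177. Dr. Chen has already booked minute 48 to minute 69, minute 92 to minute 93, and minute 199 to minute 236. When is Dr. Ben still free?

minute 41 to minute 48, minute 69 to minute 92, minute 93 to minute 104, minute 111 to minute 125, minute 128 to minute 136, minute 172 to minute 178

First set merges to minute 41 to minute 104, minute 111 to minute 125, minute 128 to minute 136, minute 172 to minute 178.
minute 41 to minute 104 \ B = minute 41 to minute 48, minute 69 to minute 92, minute 93 to minute 104.
minute 111 to minute 125: nothing removed.
minute 128 to minute 136: nothing removed.
minute 172 to minute 178: nothing removed.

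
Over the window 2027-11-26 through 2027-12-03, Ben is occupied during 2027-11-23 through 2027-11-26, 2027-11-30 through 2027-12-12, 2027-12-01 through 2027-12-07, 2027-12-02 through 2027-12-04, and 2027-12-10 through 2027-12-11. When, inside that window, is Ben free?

After merging, the occupied span is 2027-11-23 through 2027-11-26, 2027-11-30 through 2027-12-12.
Gaps within 2027-11-26 through 2027-12-03: 2027-11-27 through 2027-11-29.

2027-11-27 through 2027-11-29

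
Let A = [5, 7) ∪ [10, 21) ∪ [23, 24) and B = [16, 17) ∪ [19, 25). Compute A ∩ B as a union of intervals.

[16, 17) ∪ [19, 21) ∪ [23, 24)

[5, 7) falls entirely outside B.
[10, 21) overlaps B on [16, 17), [19, 21).
[23, 24) overlaps B on [23, 24).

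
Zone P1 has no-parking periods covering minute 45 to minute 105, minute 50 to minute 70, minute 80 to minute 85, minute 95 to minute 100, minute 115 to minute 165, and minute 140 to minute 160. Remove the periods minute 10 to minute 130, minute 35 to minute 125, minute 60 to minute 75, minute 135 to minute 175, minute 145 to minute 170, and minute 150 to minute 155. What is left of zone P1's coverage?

minute 130 to minute 135

A, merged: minute 45 to minute 105, minute 115 to minute 165.
B, merged: minute 10 to minute 130, minute 135 to minute 175.
minute 45 to minute 105: entirely removed.
minute 115 to minute 165 \ B = minute 130 to minute 135.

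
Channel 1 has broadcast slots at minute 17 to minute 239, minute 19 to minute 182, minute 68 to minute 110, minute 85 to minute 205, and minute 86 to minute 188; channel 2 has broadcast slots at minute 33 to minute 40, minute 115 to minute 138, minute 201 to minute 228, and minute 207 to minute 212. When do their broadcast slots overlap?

A, merged: minute 17 to minute 239.
B, merged: minute 33 to minute 40, minute 115 to minute 138, minute 201 to minute 228.
minute 17 to minute 239 ∩ B → minute 33 to minute 40, minute 115 to minute 138, minute 201 to minute 228.

minute 33 to minute 40, minute 115 to minute 138, minute 201 to minute 228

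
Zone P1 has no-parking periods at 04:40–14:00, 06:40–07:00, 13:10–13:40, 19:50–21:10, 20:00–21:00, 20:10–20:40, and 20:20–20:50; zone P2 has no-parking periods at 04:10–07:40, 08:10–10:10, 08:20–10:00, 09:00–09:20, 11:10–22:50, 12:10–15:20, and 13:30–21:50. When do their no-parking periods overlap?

A, merged: 04:40–14:00, 19:50–21:10.
B, merged: 04:10–07:40, 08:10–10:10, 11:10–22:50.
04:40–14:00 meets the second set on 04:40–07:40, 08:10–10:10, 11:10–14:00.
19:50–21:10 meets the second set on 19:50–21:10.

04:40–07:40, 08:10–10:10, 11:10–14:00, 19:50–21:10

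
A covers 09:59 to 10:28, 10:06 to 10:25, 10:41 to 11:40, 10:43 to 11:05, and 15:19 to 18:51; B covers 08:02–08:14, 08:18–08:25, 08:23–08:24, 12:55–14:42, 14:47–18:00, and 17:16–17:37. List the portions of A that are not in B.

First set merges to 09:59–10:28, 10:41–11:40, 15:19–18:51.
Second set merges to 08:02–08:14, 08:18–08:25, 12:55–14:42, 14:47–18:00.
09:59–10:28 is untouched.
10:41–11:40 is untouched.
15:19–18:51 with B removed leaves 18:00–18:51.

09:59–10:28, 10:41–11:40, 18:00–18:51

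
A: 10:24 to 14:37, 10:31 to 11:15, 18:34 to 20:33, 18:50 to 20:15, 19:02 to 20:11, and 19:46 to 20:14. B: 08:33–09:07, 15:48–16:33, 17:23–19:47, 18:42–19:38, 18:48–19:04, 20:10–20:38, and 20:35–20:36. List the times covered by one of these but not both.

Merge the first list: 10:24–14:37, 18:34–20:33.
Merge the second list: 08:33–09:07, 15:48–16:33, 17:23–19:47, 20:10–20:38.
Only in the first: 10:24–14:37, 19:47–20:10.
Only in the second: 08:33–09:07, 15:48–16:33, 17:23–18:34, 20:33–20:38.
Together these are the periods covered by exactly one.

08:33–09:07, 10:24–14:37, 15:48–16:33, 17:23–18:34, 19:47–20:10, 20:33–20:38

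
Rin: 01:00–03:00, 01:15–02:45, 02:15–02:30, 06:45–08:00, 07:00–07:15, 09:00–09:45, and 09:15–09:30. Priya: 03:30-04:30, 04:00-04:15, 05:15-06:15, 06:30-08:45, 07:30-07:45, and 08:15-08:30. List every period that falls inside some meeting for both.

A, merged: 01:00-03:00, 06:45-08:00, 09:00-09:45.
B, merged: 03:30-04:30, 05:15-06:15, 06:30-08:45.
01:00-03:00: no overlap with the second set.
06:45-08:00 meets the second set on 06:45-08:00.
09:00-09:45: no overlap with the second set.

06:45-08:00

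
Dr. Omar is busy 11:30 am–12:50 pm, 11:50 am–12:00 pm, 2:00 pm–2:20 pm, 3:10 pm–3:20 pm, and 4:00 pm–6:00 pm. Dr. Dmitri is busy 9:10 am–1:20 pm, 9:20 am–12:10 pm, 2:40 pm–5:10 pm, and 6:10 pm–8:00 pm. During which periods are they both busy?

A, merged: 11:30 am-12:50 pm, 2:00 pm-2:20 pm, 3:10 pm-3:20 pm, 4:00 pm-6:00 pm.
B, merged: 9:10 am-1:20 pm, 2:40 pm-5:10 pm, 6:10 pm-8:00 pm.
11:30 am-12:50 pm ∩ B → 11:30 am-12:50 pm.
2:00 pm-2:20 pm meets no B interval.
3:10 pm-3:20 pm ∩ B → 3:10 pm-3:20 pm.
4:00 pm-6:00 pm ∩ B → 4:00 pm-5:10 pm.

11:30 am-12:50 pm, 3:10 pm-3:20 pm, 4:00 pm-5:10 pm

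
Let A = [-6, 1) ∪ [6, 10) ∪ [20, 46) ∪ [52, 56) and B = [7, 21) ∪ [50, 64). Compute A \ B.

[-6, 1): nothing removed.
[6, 10) \ B = [6, 7).
[20, 46) \ B = [21, 46).
[52, 56): entirely removed.

[-6, 1) ∪ [6, 7) ∪ [21, 46)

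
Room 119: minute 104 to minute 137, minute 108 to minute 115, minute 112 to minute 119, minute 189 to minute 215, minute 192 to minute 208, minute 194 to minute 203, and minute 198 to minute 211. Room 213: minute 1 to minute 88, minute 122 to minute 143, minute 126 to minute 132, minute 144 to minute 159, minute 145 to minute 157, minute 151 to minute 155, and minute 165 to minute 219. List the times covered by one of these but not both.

minute 1 to minute 88, minute 104 to minute 122, minute 137 to minute 143, minute 144 to minute 159, minute 165 to minute 189, minute 215 to minute 219

Merge the first list: minute 104 to minute 137, minute 189 to minute 215.
Merge the second list: minute 1 to minute 88, minute 122 to minute 143, minute 144 to minute 159, minute 165 to minute 219.
A but not B: minute 104 to minute 122.
B but not A: minute 1 to minute 88, minute 137 to minute 143, minute 144 to minute 159, minute 165 to minute 189, minute 215 to minute 219.
Combining gives A △ B.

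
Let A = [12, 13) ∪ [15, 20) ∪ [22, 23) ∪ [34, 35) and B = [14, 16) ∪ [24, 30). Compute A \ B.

[12, 13) ∪ [16, 20) ∪ [22, 23) ∪ [34, 35)

[12, 13) is untouched.
[15, 20) with B removed leaves [16, 20).
[22, 23) is untouched.
[34, 35) is untouched.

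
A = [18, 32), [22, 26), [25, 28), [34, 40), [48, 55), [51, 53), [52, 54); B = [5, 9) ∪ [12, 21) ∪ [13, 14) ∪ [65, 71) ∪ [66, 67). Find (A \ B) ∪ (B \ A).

[5, 9) ∪ [12, 18) ∪ [21, 32) ∪ [34, 40) ∪ [48, 55) ∪ [65, 71)

First set merges to [18, 32), [34, 40), [48, 55).
Second set merges to [5, 9), [12, 21), [65, 71).
A \ B = [21, 32), [34, 40), [48, 55).
B \ A = [5, 9), [12, 18), [65, 71).
Union of the two gives the symmetric difference.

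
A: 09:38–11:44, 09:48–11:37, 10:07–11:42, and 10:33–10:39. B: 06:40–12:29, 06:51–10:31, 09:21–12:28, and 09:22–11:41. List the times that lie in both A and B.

09:38-11:44

A, merged: 09:38-11:44.
B, merged: 06:40-12:29.
09:38-11:44 overlaps B on 09:38-11:44.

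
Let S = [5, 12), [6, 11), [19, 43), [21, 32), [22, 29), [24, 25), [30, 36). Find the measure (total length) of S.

31

Merged: [5, 12), [19, 43).
Lengths: 7 + 24 = 31.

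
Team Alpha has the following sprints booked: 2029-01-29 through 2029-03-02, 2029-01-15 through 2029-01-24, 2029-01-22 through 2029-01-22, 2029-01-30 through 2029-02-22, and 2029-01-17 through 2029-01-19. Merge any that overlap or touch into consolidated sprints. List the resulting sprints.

2029-01-15 through 2029-01-24, 2029-01-29 through 2029-03-02

Sort by start: 2029-01-15 through 2029-01-24, 2029-01-17 through 2029-01-19, 2029-01-22 through 2029-01-22, 2029-01-29 through 2029-03-02, 2029-01-30 through 2029-02-22.
2029-01-17 through 2029-01-19 overlaps/touches 2029-01-15 through 2029-01-24 → extend to 2029-01-15 through 2029-01-24.
2029-01-22 through 2029-01-22 overlaps/touches 2029-01-15 through 2029-01-24 → extend to 2029-01-15 through 2029-01-24.
2029-01-29 through 2029-03-02 is disjoint → start new block.
2029-01-30 through 2029-02-22 overlaps/touches 2029-01-29 through 2029-03-02 → extend to 2029-01-29 through 2029-03-02.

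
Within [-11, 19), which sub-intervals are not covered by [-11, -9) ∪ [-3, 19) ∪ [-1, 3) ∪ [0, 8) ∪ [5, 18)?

After merging, the occupied span is [-11, -9), [-3, 19).
Uncovered inside [-11, 19): [-9, -3).

[-9, -3)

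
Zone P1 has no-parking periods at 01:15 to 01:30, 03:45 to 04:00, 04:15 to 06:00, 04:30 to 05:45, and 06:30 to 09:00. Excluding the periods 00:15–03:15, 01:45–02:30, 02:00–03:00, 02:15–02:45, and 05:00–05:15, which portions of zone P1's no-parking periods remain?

03:45–04:00, 04:15–05:00, 05:15–06:00, 06:30–09:00

First set merges to 01:15–01:30, 03:45–04:00, 04:15–06:00, 06:30–09:00.
Second set merges to 00:15–03:15, 05:00–05:15.
01:15–01:30: fully covered by B → removed.
03:45–04:00: no B overlap → unchanged.
04:15–06:00 minus B → 04:15–05:00, 05:15–06:00.
06:30–09:00: no B overlap → unchanged.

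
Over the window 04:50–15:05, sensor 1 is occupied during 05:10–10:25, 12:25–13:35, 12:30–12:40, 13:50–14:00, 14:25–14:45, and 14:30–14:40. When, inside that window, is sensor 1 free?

04:50–05:10, 10:25–12:25, 13:35–13:50, 14:00–14:25, 14:45–15:05

The merged coverage is 05:10–10:25, 12:25–13:35, 13:50–14:00, 14:25–14:45.
Uncovered inside 04:50–15:05: 04:50–05:10, 10:25–12:25, 13:35–13:50, 14:00–14:25, 14:45–15:05.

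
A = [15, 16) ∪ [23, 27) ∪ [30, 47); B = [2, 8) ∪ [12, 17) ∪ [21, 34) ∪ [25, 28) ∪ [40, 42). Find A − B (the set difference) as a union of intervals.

Merge the second list: [2, 8), [12, 17), [21, 34), [40, 42).
[15, 16) lies entirely inside B → drops out.
[23, 27) lies entirely inside B → drops out.
[30, 47) with B removed leaves [34, 40), [42, 47).

[34, 40) ∪ [42, 47)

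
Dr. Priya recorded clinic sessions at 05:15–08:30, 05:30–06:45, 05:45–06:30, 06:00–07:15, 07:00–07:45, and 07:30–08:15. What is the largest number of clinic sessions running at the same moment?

At 06:00, 4 of the intervals are simultaneously active.
No point has more.

4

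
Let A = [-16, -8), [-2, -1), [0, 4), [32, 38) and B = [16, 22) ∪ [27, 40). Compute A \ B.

[-16, -8) is untouched.
[-2, -1) is untouched.
[0, 4) is untouched.
[32, 38) lies entirely inside B → drops out.

[-16, -8) ∪ [-2, -1) ∪ [0, 4)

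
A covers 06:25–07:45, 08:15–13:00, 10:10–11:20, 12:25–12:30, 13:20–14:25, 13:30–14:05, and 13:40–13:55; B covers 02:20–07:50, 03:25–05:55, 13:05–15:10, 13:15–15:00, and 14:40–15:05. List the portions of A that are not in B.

A, merged: 06:25-07:45, 08:15-13:00, 13:20-14:25.
B, merged: 02:20-07:50, 13:05-15:10.
06:25-07:45: entirely removed.
08:15-13:00: nothing removed.
13:20-14:25: entirely removed.

08:15-13:00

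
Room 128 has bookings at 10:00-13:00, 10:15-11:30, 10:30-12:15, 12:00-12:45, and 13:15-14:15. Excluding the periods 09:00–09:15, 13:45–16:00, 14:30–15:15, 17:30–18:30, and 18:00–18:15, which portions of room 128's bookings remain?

First set merges to 10:00–13:00, 13:15–14:15.
Second set merges to 09:00–09:15, 13:45–16:00, 17:30–18:30.
10:00–13:00 is untouched.
13:15–14:15 with B removed leaves 13:15–13:45.

10:00–13:00, 13:15–13:45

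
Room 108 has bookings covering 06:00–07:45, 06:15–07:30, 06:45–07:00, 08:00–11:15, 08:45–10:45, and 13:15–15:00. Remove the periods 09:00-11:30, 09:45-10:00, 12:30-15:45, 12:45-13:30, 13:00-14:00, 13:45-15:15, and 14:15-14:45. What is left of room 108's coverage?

Merge the first list: 06:00–07:45, 08:00–11:15, 13:15–15:00.
Merge the second list: 09:00–11:30, 12:30–15:45.
06:00–07:45: no B overlap → unchanged.
08:00–11:15 minus B → 08:00–09:00.
13:15–15:00: fully covered by B → removed.

06:00–07:45, 08:00–09:00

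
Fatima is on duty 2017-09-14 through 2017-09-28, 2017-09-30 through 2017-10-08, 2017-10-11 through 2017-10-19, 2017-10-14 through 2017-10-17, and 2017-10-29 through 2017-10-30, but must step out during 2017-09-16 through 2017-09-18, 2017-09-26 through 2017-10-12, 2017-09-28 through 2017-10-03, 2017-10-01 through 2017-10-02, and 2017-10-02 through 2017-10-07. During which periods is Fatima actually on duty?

First set merges to 2017-09-14 through 2017-09-28, 2017-09-30 through 2017-10-08, 2017-10-11 through 2017-10-19, 2017-10-29 through 2017-10-30.
Second set merges to 2017-09-16 through 2017-09-18, 2017-09-26 through 2017-10-12.
2017-09-14 through 2017-09-28 with B removed leaves 2017-09-14 through 2017-09-15, 2017-09-19 through 2017-09-25.
2017-09-30 through 2017-10-08 lies entirely inside B → drops out.
2017-10-11 through 2017-10-19 with B removed leaves 2017-10-13 through 2017-10-19.
2017-10-29 through 2017-10-30 is untouched.

2017-09-14 through 2017-09-15, 2017-09-19 through 2017-09-25, 2017-10-13 through 2017-10-19, 2017-10-29 through 2017-10-30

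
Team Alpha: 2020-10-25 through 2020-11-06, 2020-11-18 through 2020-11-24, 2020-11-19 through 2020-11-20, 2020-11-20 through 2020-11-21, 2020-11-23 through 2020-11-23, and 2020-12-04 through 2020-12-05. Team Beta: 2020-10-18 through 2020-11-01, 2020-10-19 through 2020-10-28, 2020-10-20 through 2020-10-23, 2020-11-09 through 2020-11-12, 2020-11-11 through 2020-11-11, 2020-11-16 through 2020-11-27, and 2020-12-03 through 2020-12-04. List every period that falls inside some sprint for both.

2020-10-25 through 2020-11-01, 2020-11-18 through 2020-11-24, 2020-12-04 through 2020-12-04

First set merges to 2020-10-25 through 2020-11-06, 2020-11-18 through 2020-11-24, 2020-12-04 through 2020-12-05.
Second set merges to 2020-10-18 through 2020-11-01, 2020-11-09 through 2020-11-12, 2020-11-16 through 2020-11-27, 2020-12-03 through 2020-12-04.
2020-10-25 through 2020-11-06 overlaps B on 2020-10-25 through 2020-11-01.
2020-11-18 through 2020-11-24 overlaps B on 2020-11-18 through 2020-11-24.
2020-12-04 through 2020-12-05 overlaps B on 2020-12-04 through 2020-12-04.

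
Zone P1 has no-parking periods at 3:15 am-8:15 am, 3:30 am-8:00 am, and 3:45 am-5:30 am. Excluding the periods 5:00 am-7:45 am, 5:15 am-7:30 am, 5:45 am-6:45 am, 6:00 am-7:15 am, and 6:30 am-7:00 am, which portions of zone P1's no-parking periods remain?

3:15 am–5:00 am, 7:45 am–8:15 am

A, merged: 3:15 am–8:15 am.
B, merged: 5:00 am–7:45 am.
3:15 am–8:15 am with B removed leaves 3:15 am–5:00 am, 7:45 am–8:15 am.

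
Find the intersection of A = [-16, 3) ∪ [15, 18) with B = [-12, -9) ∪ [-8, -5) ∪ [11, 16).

[-12, -9) ∪ [-8, -5) ∪ [15, 16)

[-16, 3) ∩ B → [-12, -9), [-8, -5).
[15, 18) ∩ B → [15, 16).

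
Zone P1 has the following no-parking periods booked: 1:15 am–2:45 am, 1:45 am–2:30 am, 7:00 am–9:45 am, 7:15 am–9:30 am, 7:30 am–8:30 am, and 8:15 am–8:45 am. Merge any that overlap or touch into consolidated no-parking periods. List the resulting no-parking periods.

1:15 am–2:45 am, 7:00 am–9:45 am

1:45 am–2:30 am overlaps/touches 1:15 am–2:45 am → extend to 1:15 am–2:45 am.
7:00 am–9:45 am is disjoint → start new block.
7:15 am–9:30 am overlaps/touches 7:00 am–9:45 am → extend to 7:00 am–9:45 am.
7:30 am–8:30 am overlaps/touches 7:00 am–9:45 am → extend to 7:00 am–9:45 am.
8:15 am–8:45 am overlaps/touches 7:00 am–9:45 am → extend to 7:00 am–9:45 am.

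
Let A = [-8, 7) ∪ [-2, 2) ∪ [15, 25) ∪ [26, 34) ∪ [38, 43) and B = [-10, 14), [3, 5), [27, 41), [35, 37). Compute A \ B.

[15, 25) ∪ [26, 27) ∪ [41, 43)

First set merges to [-8, 7), [15, 25), [26, 34), [38, 43).
Second set merges to [-10, 14), [27, 41).
[-8, 7): entirely removed.
[15, 25): nothing removed.
[26, 34) \ B = [26, 27).
[38, 43) \ B = [41, 43).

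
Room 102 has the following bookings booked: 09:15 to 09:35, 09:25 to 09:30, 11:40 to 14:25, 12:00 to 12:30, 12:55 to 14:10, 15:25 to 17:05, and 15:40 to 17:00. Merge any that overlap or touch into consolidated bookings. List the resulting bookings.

09:15-09:35, 11:40-14:25, 15:25-17:05

09:25-09:30 overlaps/touches 09:15-09:35 → extend to 09:15-09:35.
11:40-14:25 is disjoint → start new block.
12:00-12:30 overlaps/touches 11:40-14:25 → extend to 11:40-14:25.
12:55-14:10 overlaps/touches 11:40-14:25 → extend to 11:40-14:25.
15:25-17:05 is disjoint → start new block.
15:40-17:00 overlaps/touches 15:25-17:05 → extend to 15:25-17:05.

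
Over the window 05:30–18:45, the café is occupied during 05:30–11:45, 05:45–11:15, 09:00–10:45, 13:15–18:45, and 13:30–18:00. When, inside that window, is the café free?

After merging, the occupied span is 05:30–11:45, 13:15–18:45.
Uncovered inside 05:30–18:45: 11:45–13:15.

11:45–13:15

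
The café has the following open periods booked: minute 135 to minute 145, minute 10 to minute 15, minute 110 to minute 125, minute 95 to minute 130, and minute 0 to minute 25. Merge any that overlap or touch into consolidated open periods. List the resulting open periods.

minute 0 to minute 25, minute 95 to minute 130, minute 135 to minute 145

Sort by start: minute 0 to minute 25, minute 10 to minute 15, minute 95 to minute 130, minute 110 to minute 125, minute 135 to minute 145.
minute 10 to minute 15 overlaps/touches minute 0 to minute 25 → extend to minute 0 to minute 25.
minute 95 to minute 130 is disjoint → start new block.
minute 110 to minute 125 overlaps/touches minute 95 to minute 130 → extend to minute 95 to minute 130.
minute 135 to minute 145 is disjoint → start new block.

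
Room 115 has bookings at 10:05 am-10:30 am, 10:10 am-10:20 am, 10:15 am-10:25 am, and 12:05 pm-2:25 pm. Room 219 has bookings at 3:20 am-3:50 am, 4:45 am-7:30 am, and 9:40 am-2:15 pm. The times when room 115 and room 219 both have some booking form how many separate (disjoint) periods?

A, merged: 10:05 am–10:30 am, 12:05 pm–2:25 pm.
A ∩ B = 10:05 am–10:30 am, 12:05 pm–2:15 pm.
That is 2 disjoint pieces.

2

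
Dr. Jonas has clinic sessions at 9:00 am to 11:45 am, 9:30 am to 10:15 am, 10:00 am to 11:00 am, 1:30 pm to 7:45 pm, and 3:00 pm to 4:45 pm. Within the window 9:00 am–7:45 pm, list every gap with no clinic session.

11:45 am–1:30 pm

After merging, the occupied span is 9:00 am–11:45 am, 1:30 pm–7:45 pm.
Gaps within 9:00 am–7:45 pm: 11:45 am–1:30 pm.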